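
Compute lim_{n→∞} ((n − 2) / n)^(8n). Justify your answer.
lim = e^(−16)

Rewrite as (1 − 2/n)^(8n). By the standard limit (1 + x/n)^n → e^x, we have (1 − 2/n)^n → e^(−2), and raising to the 8th power gives e^(−16).
More precisely, ln[(1 − 2/n)^(8n)] = 8n · ln(1 − 2/n) = 8n · (-2/n + O(1/n^2)) = -16 + O(1/n) → -16.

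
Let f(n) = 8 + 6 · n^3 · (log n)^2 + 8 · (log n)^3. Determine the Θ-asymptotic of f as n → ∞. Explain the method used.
f(n) ∈ Θ(n^3 · (log n)^2)

Compare the terms by growth order. For large n, n^a · (log n)^b dominates n^a' · (log n)^b' iff a > a', or (a = a' and b > b'). Ranking the 3 terms shows the dominant one is 6 · n^3 · (log n)^2. Hence f(n) ∈ Θ(n^3 · (log n)^2).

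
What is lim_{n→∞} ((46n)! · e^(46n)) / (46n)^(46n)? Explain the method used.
lim = ∞

Stirling: (46n)! ~ sqrt(2π·46n) · (46n/e)^(46n). Hence
  (46n)! · e^(46n) / (46n)^(46n) ~ sqrt(2π·46n) = sqrt(2π·46) · sqrt(n) → ∞.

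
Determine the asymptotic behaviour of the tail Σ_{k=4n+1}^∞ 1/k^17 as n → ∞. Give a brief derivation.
Σ_{k>4n} 1/k^17 ~ 1/(16 · (4n)^16)

Compare to the integral: ∫_{4n}^∞ x^(−17) dx = [−x^(−16)/16]_{4n}^∞ = 1/((17−1)·(4n)^16). Euler-Maclaurin then gives
  Σ_{k>4n} 1/k^17 = ∫_{4n}^∞ dx/x^17 − 1/(2·(4n)^17) + O(1/(4n)^18).
(Equivalently this is ζ(17) − Σ_{k≤4n} 1/k^17.)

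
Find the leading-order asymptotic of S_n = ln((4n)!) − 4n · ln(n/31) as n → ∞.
S_n ~ 4n · (ln 124 − 1) + O(ln n)

Stirling: ln((4n)!) = 4n ln(4n) − 4n + O(ln n).
  S_n = 4n ln(4n) − 4n − 4n ln(n/31) + O(ln n)
      = 4n ln(4n) − 4n ln n + 4n ln 31 − 4n + O(ln n)
      = 4n ln 4 + 4n ln 31 − 4n + O(ln n)
      = 4n (ln 124 − 1) + O(ln n).
Numerically ln(124) − 1 ≈ 3.8203.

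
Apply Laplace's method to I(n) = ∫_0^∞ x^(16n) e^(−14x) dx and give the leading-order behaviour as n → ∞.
I(n) ~ (sqrt(2π·16n) / 14) · (16n/(14e))^(16n)

Write the integrand as exp(16n ln x − 14x) and set f(x) = 16n ln x − 14x. Then f'(x) = 16n/x − 14 = 0 at x* = 16n/14, and f''(x*) = −16n/x*^2 = −14^2/(16n). Laplace's method (interior maximum) gives
  I(n) ~ e^(f(x*)) · sqrt(2π / |f''(x*)|)
        = exp(16n ln(16n/14) − 16n) · sqrt(2π · 16n / 14^2)
        = (16n/14)^(16n) e^(−16n) · sqrt(2π·16n) / 14
        = (sqrt(2π·16n) / 14) · (16n/(14e))^(16n).
This matches Γ(16n+1)/14^(16n+1) with Stirling applied to Γ.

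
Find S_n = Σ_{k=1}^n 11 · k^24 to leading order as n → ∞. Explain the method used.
S_n ~ 11 · n^25 / 25

By integral comparison (Euler-Maclaurin), Σ_{k=1}^n 11 · k^24 = 11 · ∫_0^n x^24 dx + O(n^24) = 11 · n^25/25 + O(n^24). (Equivalently, Faulhaber's formula gives the same leading term.)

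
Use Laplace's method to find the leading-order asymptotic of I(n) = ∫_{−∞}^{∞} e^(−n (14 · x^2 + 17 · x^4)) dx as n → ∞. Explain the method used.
I(n) ~ sqrt(π/(14n))

φ(x) = 14 · x^2 + 17 · x^4 has its unique global minimum at x* = 0 (since φ'(x) = 28x + 68x^3 = 0 only at x = 0 for real x with both coefficients positive, and φ → ∞ as |x| → ∞). At x* = 0, φ(0) = 0 and φ''(0) = 28. Laplace's method then gives
  I(n) ~ sqrt(2π / (n · φ''(0))) · e^(−n φ(0)) = sqrt(2π / (28n)) = sqrt(π/(14n)).
The 17 · x^4 term contributes only at subleading order (an O(1/n) relative correction).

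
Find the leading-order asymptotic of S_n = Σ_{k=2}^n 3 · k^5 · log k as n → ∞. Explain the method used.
S_n ~ n^6 log n / 2 − n^6 / 12

By integral comparison, S_n = ∫_1^n 3 · x^5 · log x dx + O(n^5 · log n). For the integral, ∫ x^5 log x dx = n^6 log n / 6 − n^6/36 (integration by parts). Hence S_n ~ n^6 log n / 2 − n^6 / 12.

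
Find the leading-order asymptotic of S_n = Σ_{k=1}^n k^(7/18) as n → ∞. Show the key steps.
S_n ~ (18/25) · n^(25/18)

Integral comparison: Σ_{k=1}^n k^(7/18) = ∫_0^n x^(7/18) dx + O(n^(7/18)). The integral is n^(1 + 7/18) / (1 + 7/18) = n^((7+18)/18) / ((7+18)/18) = (18/25) · n^(25/18).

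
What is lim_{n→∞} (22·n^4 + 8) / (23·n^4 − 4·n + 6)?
lim = 22/23

For large n the leading n^4 terms dominate both numerator and denominator. Dividing top and bottom by n^4, every other term tends to 0, leaving 22/23.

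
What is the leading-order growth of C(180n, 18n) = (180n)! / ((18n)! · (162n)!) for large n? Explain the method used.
C(180n, 18n) ~ (10000000000/387420489)^(18n) · sqrt(5/(9π·18n))

Write N = 18n. Apply Stirling to each factorial:
  (10N)! ~ sqrt(2π·10N) · (10N/e)^(10N),
  N! ~ sqrt(2π N) · (N/e)^N,
  (9N)! ~ sqrt(2π·9N) · (9N/e)^(9N).
The exponential factors combine to (10N)^(10N) / (N^N · (9N)^(9N)) = 10^(10N)/9^(9N) = (10^10/9^9)^N = (10000000000/387420489)^N.
The square-root prefactors combine to sqrt(2π·10N) / (sqrt(2π N)·sqrt(2π·9N)) = sqrt(10 / (2π·9·N)) = sqrt(5/(9π·18n)).
Substituting N = 18n: C(180n, 18n) ~ (10000000000/387420489)^(18n) · sqrt(5/(9π·18n)).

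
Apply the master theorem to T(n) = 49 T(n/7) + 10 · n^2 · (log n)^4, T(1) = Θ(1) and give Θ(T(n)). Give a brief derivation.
T(n) = Θ(n^2 · (log n)^5)

Here log_7 49 = 2 and f(n) = 10 · n^2 · (log n)^4 = Θ(n^(log_7 49) · (log n)^4). This is the extended Case 2 of the master theorem (f matches the critical exponent up to log factors), giving T(n) = Θ(n^(log_7 49) · (log n)^(4+1)) = Θ(n^2 · (log n)^5).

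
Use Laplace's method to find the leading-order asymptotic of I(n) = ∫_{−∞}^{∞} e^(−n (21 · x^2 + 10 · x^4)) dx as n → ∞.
I(n) ~ sqrt(π/(21n))

φ(x) = 21 · x^2 + 10 · x^4 has its unique global minimum at x* = 0 (since φ'(x) = 42x + 40x^3 = 0 only at x = 0 for real x with both coefficients positive, and φ → ∞ as |x| → ∞). At x* = 0, φ(0) = 0 and φ''(0) = 42. Laplace's method then gives
  I(n) ~ sqrt(2π / (n · φ''(0))) · e^(−n φ(0)) = sqrt(2π / (42n)) = sqrt(π/(21n)).
The 10 · x^4 term contributes only at subleading order (an O(1/n) relative correction).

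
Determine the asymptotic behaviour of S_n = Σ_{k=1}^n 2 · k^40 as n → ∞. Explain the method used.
S_n ~ 2 · n^41 / 41

By integral comparison (Euler-Maclaurin), Σ_{k=1}^n 2 · k^40 = 2 · ∫_0^n x^40 dx + O(n^40) = 2 · n^41/41 + O(n^40). (Equivalently, Faulhaber's formula gives the same leading term.)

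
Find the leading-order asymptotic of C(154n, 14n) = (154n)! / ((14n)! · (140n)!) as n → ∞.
C(154n, 14n) ~ (285311670611/10000000000)^(14n) · sqrt(11/(20π·14n))

Write N = 14n. Apply Stirling to each factorial:
  (11N)! ~ sqrt(2π·11N) · (11N/e)^(11N),
  N! ~ sqrt(2π N) · (N/e)^N,
  (10N)! ~ sqrt(2π·10N) · (10N/e)^(10N).
The exponential factors combine to (11N)^(11N) / (N^N · (10N)^(10N)) = 11^(11N)/10^(10N) = (11^11/10^10)^N = (285311670611/10000000000)^N.
The square-root prefactors combine to sqrt(2π·11N) / (sqrt(2π N)·sqrt(2π·10N)) = sqrt(11 / (2π·10·N)) = sqrt(11/(20π·14n)).
Substituting N = 14n: C(154n, 14n) ~ (285311670611/10000000000)^(14n) · sqrt(11/(20π·14n)).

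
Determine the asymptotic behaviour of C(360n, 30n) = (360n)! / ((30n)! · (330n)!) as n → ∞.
C(360n, 30n) ~ (8916100448256/285311670611)^(30n) · sqrt(6/(11π·30n))

Write N = 30n. Apply Stirling to each factorial:
  (12N)! ~ sqrt(2π·12N) · (12N/e)^(12N),
  N! ~ sqrt(2π N) · (N/e)^N,
  (11N)! ~ sqrt(2π·11N) · (11N/e)^(11N).
The exponential factors combine to (12N)^(12N) / (N^N · (11N)^(11N)) = 12^(12N)/11^(11N) = (12^12/11^11)^N = (8916100448256/285311670611)^N.
The square-root prefactors combine to sqrt(2π·12N) / (sqrt(2π N)·sqrt(2π·11N)) = sqrt(12 / (2π·11·N)) = sqrt(6/(11π·30n)).
Substituting N = 30n: C(360n, 30n) ~ (8916100448256/285311670611)^(30n) · sqrt(6/(11π·30n)).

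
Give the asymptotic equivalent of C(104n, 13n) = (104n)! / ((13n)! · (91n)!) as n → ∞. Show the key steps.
C(104n, 13n) ~ (16777216/823543)^(13n) · sqrt(4/(7π·13n))

Write N = 13n. Apply Stirling to each factorial:
  (8N)! ~ sqrt(2π·8N) · (8N/e)^(8N),
  N! ~ sqrt(2π N) · (N/e)^N,
  (7N)! ~ sqrt(2π·7N) · (7N/e)^(7N).
The exponential factors combine to (8N)^(8N) / (N^N · (7N)^(7N)) = 8^(8N)/7^(7N) = (8^8/7^7)^N = (16777216/823543)^N.
The square-root prefactors combine to sqrt(2π·8N) / (sqrt(2π N)·sqrt(2π·7N)) = sqrt(8 / (2π·7·N)) = sqrt(4/(7π·13n)).
Substituting N = 13n: C(104n, 13n) ~ (16777216/823543)^(13n) · sqrt(4/(7π·13n)).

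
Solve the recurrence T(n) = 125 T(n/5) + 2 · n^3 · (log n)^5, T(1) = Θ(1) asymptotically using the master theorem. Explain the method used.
T(n) = Θ(n^3 · (log n)^6)

Here log_5 125 = 3 and f(n) = 2 · n^3 · (log n)^5 = Θ(n^(log_5 125) · (log n)^5). This is the extended Case 2 of the master theorem (f matches the critical exponent up to log factors), giving T(n) = Θ(n^(log_5 125) · (log n)^(5+1)) = Θ(n^3 · (log n)^6).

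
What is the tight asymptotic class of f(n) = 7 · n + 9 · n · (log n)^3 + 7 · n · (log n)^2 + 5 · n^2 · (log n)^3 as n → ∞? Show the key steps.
f(n) ∈ Θ(n^2 · (log n)^3)

Compare the terms by growth order. For large n, n^a · (log n)^b dominates n^a' · (log n)^b' iff a > a', or (a = a' and b > b'). Ranking the 4 terms shows the dominant one is 5 · n^2 · (log n)^3. Hence f(n) ∈ Θ(n^2 · (log n)^3).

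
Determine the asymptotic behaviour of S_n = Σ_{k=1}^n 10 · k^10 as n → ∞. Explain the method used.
S_n ~ 10 · n^11 / 11

By integral comparison (Euler-Maclaurin), Σ_{k=1}^n 10 · k^10 = 10 · ∫_0^n x^10 dx + O(n^10) = 10 · n^11/11 + O(n^10). (Equivalently, Faulhaber's formula gives the same leading term.)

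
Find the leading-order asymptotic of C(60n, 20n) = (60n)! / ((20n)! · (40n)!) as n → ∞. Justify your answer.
C(60n, 20n) ~ (27/4)^(20n) · sqrt(3/(4π·20n))

Write N = 20n. Apply Stirling to each factorial:
  (3N)! ~ sqrt(2π·3N) · (3N/e)^(3N),
  N! ~ sqrt(2π N) · (N/e)^N,
  (2N)! ~ sqrt(2π·2N) · (2N/e)^(2N).
The exponential factors combine to (3N)^(3N) / (N^N · (2N)^(2N)) = 3^(3N)/2^(2N) = (3^3/2^2)^N = (27/4)^N.
The square-root prefactors combine to sqrt(2π·3N) / (sqrt(2π N)·sqrt(2π·2N)) = sqrt(3 / (2π·2·N)) = sqrt(3/(4π·20n)).
Substituting N = 20n: C(60n, 20n) ~ (27/4)^(20n) · sqrt(3/(4π·20n)).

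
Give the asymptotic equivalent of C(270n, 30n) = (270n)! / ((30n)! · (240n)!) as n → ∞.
C(270n, 30n) ~ (387420489/16777216)^(30n) · sqrt(9/(16π·30n))

Write N = 30n. Apply Stirling to each factorial:
  (9N)! ~ sqrt(2π·9N) · (9N/e)^(9N),
  N! ~ sqrt(2π N) · (N/e)^N,
  (8N)! ~ sqrt(2π·8N) · (8N/e)^(8N).
The exponential factors combine to (9N)^(9N) / (N^N · (8N)^(8N)) = 9^(9N)/8^(8N) = (9^9/8^8)^N = (387420489/16777216)^N.
The square-root prefactors combine to sqrt(2π·9N) / (sqrt(2π N)·sqrt(2π·8N)) = sqrt(9 / (2π·8·N)) = sqrt(9/(16π·30n)).
Substituting N = 30n: C(270n, 30n) ~ (387420489/16777216)^(30n) · sqrt(9/(16π·30n)).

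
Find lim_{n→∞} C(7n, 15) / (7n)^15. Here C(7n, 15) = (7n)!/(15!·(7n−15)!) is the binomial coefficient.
lim = 1/15! = 1/1307674368000

With N = 7n → ∞: C(N, 15) / N^15 = [N(N−1)…(N−14)] / (15! · N^15) = (1/15!) · 1 · (1 − 1/(7n)) · … · (1 − 14/(7n)). Each factor → 1 as N → ∞, so the limit is 1/15! = 1/1307674368000.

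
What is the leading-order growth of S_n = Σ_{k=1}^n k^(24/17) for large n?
S_n ~ (17/41) · n^(41/17)

Integral comparison: Σ_{k=1}^n k^(24/17) = ∫_0^n x^(24/17) dx + O(n^(24/17)). The integral is n^(1 + 24/17) / (1 + 24/17) = n^((24+17)/17) / ((24+17)/17) = (17/41) · n^(41/17).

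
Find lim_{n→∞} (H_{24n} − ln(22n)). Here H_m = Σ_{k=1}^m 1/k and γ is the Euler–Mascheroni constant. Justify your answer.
lim = ln(12/11) + γ

By Euler-Maclaurin, H_m = ln m + γ + O(1/m). So
  H_{24n} − ln(22n) = ln(24n) + γ − ln(22n) + O(1/n)
                       = ln(24/22) + γ + O(1/n).
Hence the limit is ln(24/22) + γ (= ln(12/11)).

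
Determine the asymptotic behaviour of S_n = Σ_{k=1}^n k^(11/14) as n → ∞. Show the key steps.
S_n ~ (14/25) · n^(25/14)

Integral comparison: Σ_{k=1}^n k^(11/14) = ∫_0^n x^(11/14) dx + O(n^(11/14)). The integral is n^(1 + 11/14) / (1 + 11/14) = n^((11+14)/14) / ((11+14)/14) = (14/25) · n^(25/14).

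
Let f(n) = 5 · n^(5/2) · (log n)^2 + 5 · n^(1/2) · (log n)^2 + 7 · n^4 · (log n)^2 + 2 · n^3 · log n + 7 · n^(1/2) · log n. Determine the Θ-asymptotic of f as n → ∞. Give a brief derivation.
f(n) ∈ Θ(n^4 · (log n)^2)

Compare the terms by growth order. For large n, n^a · (log n)^b dominates n^a' · (log n)^b' iff a > a', or (a = a' and b > b'). Ranking the 5 terms shows the dominant one is 7 · n^4 · (log n)^2. Hence f(n) ∈ Θ(n^4 · (log n)^2).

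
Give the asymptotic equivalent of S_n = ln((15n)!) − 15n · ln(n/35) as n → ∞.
S_n ~ 15n · (ln 525 − 1) + O(ln n)

Stirling: ln((15n)!) = 15n ln(15n) − 15n + O(ln n).
  S_n = 15n ln(15n) − 15n − 15n ln(n/35) + O(ln n)
      = 15n ln(15n) − 15n ln n + 15n ln 35 − 15n + O(ln n)
      = 15n ln 15 + 15n ln 35 − 15n + O(ln n)
      = 15n (ln 525 − 1) + O(ln n).
Numerically ln(525) − 1 ≈ 5.2634.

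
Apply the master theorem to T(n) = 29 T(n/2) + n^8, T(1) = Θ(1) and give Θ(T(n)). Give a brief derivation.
T(n) = Θ(n^8)

log_2 29 ≈ 4.858. f(n) = n^8 dominates n^(log_2 29) since 8 > 4.858, and the regularity condition a·f(n/b) = 29·(n/2)^8 = (29/256)·n^8 ≤ c·f(n) holds with c = 29/256 ≈ 0.113 < 1. So this is Case 3: T(n) = Θ(f(n)) = Θ(n^8).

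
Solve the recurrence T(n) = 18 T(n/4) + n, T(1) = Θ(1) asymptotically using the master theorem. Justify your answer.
T(n) = Θ(n^(log_4 18))

Master theorem: compare f(n) = n to n^(log_4 18) where log_4 18 ≈ 2.085. Since 1 < log_4 18, we have f(n) = O(n^(log_4 18 − ε)) for some ε > 0 — Case 1. Hence T(n) = Θ(n^(log_4 18)).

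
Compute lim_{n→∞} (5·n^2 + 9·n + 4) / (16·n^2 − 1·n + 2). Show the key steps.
lim = 5/16

For large n the leading n^2 terms dominate both numerator and denominator. Dividing top and bottom by n^2, every other term tends to 0, leaving 5/16.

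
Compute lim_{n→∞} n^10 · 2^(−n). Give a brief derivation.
lim = 0

Exponentials with base > 1 dominate every fixed polynomial: for any fixed c, n^c / 2^n → 0 as n → ∞ (e.g. by the ratio test, or by writing 2^n = e^(n ln 2) and noting e^(n ln 2) / n^c → ∞). Hence n^10 · 2^(−n) = n^10 / 2^n → 0.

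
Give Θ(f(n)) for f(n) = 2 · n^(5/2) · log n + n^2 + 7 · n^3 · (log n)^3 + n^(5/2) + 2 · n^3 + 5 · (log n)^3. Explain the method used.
f(n) ∈ Θ(n^3 · (log n)^3)

Compare the terms by growth order. For large n, n^a · (log n)^b dominates n^a' · (log n)^b' iff a > a', or (a = a' and b > b'). Ranking the 6 terms shows the dominant one is 7 · n^3 · (log n)^3. Hence f(n) ∈ Θ(n^3 · (log n)^3).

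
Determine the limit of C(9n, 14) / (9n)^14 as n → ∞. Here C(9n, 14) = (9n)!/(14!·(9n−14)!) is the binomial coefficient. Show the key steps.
lim = 1/14! = 1/87178291200

With N = 9n → ∞: C(N, 14) / N^14 = [N(N−1)…(N−13)] / (14! · N^14) = (1/14!) · 1 · (1 − 1/(9n)) · … · (1 − 13/(9n)). Each factor → 1 as N → ∞, so the limit is 1/14! = 1/87178291200.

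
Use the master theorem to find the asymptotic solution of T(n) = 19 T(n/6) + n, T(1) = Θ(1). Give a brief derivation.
T(n) = Θ(n^(log_6 19))

Master theorem: compare f(n) = n to n^(log_6 19) where log_6 19 ≈ 1.643. Since 1 < log_6 19, we have f(n) = O(n^(log_6 19 − ε)) for some ε > 0 — Case 1. Hence T(n) = Θ(n^(log_6 19)).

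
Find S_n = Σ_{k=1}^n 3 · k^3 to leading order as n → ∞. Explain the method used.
S_n ~ 3 · n^4 / 4

By integral comparison (Euler-Maclaurin), Σ_{k=1}^n 3 · k^3 = 3 · ∫_0^n x^3 dx + O(n^3) = 3 · n^4/4 + O(n^3). (Equivalently, Faulhaber's formula gives the same leading term.)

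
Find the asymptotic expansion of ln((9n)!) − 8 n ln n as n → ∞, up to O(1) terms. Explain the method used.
ln((9n)!) − 8 n ln n = n ln n + 9(ln 9 − 1) n + (1/2) ln(2π·9n) + O(1/n)

Stirling: ln((9n)!) = 9n ln(9n) − 9n + (1/2) ln(2π·9n) + O(1/n).
Expand 9n ln(9n) = 9n (ln n + ln 9) = 9n ln n + 9n ln 9.
Subtract 8n ln n: leading term is (9 − 8) n ln n = n ln n. The next term is 9n ln 9 − 9n = 9(ln 9 − 1) n. Then the (1/2) ln(2π·9n) correction.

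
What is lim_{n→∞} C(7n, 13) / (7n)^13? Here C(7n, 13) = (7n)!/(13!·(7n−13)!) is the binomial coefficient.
lim = 1/13! = 1/6227020800

With N = 7n → ∞: C(N, 13) / N^13 = [N(N−1)…(N−12)] / (13! · N^13) = (1/13!) · 1 · (1 − 1/(7n)) · … · (1 − 12/(7n)). Each factor → 1 as N → ∞, so the limit is 1/13! = 1/6227020800.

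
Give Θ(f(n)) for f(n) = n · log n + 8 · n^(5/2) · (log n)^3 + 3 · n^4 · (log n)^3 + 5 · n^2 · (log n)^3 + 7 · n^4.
f(n) ∈ Θ(n^4 · (log n)^3)

Compare the terms by growth order. For large n, n^a · (log n)^b dominates n^a' · (log n)^b' iff a > a', or (a = a' and b > b'). Ranking the 5 terms shows the dominant one is 3 · n^4 · (log n)^3. Hence f(n) ∈ Θ(n^4 · (log n)^3).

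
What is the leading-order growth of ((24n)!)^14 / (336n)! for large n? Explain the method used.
((24n)!)^14/(336n)! ~ ((2π·24n)^(13/2) / sqrt(14)) · 14^(−14·24n)  →  0

Write N = 24n. Stirling: N! ~ sqrt(2π N)(N/e)^N and (14N)! ~ sqrt(2π·14N)·(14N/e)^(14N).
  (N!)^14/(14N)! ~ (2π N)^(14/2) (N/e)^(14N) / [sqrt(2π·14N) (14N/e)^(14N)]
     = (2π N)^(14/2) / sqrt(2π·14N) · (N/(14N))^(14N)
     = (2π N)^((14−1)/2) / sqrt(14) · 14^(−14N).
Since 14^14 > 1, the factor 14^(−14N) decays exponentially, so the ratio → 0. Substituting N = 24n gives the stated form.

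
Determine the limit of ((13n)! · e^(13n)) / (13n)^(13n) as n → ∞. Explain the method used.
lim = ∞

Stirling: (13n)! ~ sqrt(2π·13n) · (13n/e)^(13n). Hence
  (13n)! · e^(13n) / (13n)^(13n) ~ sqrt(2π·13n) = sqrt(2π·13) · sqrt(n) → ∞.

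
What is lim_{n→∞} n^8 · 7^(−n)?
lim = 0

Exponentials with base > 1 dominate every fixed polynomial: for any fixed c, n^c / 7^n → 0 as n → ∞ (e.g. by the ratio test, or by writing 7^n = e^(n ln 7) and noting e^(n ln 7) / n^c → ∞). Hence n^8 · 7^(−n) = n^8 / 7^n → 0.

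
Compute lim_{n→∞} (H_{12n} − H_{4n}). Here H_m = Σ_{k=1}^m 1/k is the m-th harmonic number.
lim = ln(12/4) = ln 3

Euler-Maclaurin gives H_m = ln m + γ + 1/(2m) + O(1/m^2). The γ and O(1/m) terms cancel in the difference:
  H_{12n} − H_{4n} = ln(12n) − ln(4n) + O(1/n) = ln(12/4) + O(1/n).
Hence the limit is ln(12/4) = ln 3.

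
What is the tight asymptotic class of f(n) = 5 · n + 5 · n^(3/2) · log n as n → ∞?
f(n) ∈ Θ(n^(3/2) · log n)

Compare the terms by growth order. For large n, n^a · (log n)^b dominates n^a' · (log n)^b' iff a > a', or (a = a' and b > b'). Ranking the 2 terms shows the dominant one is 5 · n^(3/2) · log n. Hence f(n) ∈ Θ(n^(3/2) · log n).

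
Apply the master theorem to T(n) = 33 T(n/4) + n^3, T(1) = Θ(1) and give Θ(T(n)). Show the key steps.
T(n) = Θ(n^3)

log_4 33 ≈ 2.522. f(n) = n^3 dominates n^(log_4 33) since 3 > 2.522, and the regularity condition a·f(n/b) = 33·(n/4)^3 = (33/64)·n^3 ≤ c·f(n) holds with c = 33/64 ≈ 0.516 < 1. So this is Case 3: T(n) = Θ(f(n)) = Θ(n^3).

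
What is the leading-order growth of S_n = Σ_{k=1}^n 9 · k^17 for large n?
S_n ~ n^18 / 2

By integral comparison (Euler-Maclaurin), Σ_{k=1}^n 9 · k^17 = 9 · ∫_0^n x^17 dx + O(n^17) = 9 · n^18/18 = n^18 / 2 + O(n^17). (Equivalently, Faulhaber's formula gives the same leading term.)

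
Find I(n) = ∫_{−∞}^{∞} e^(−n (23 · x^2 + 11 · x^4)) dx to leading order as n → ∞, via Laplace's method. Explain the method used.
I(n) ~ sqrt(π/(23n))

φ(x) = 23 · x^2 + 11 · x^4 has its unique global minimum at x* = 0 (since φ'(x) = 46x + 44x^3 = 0 only at x = 0 for real x with both coefficients positive, and φ → ∞ as |x| → ∞). At x* = 0, φ(0) = 0 and φ''(0) = 46. Laplace's method then gives
  I(n) ~ sqrt(2π / (n · φ''(0))) · e^(−n φ(0)) = sqrt(2π / (46n)) = sqrt(π/(23n)).
The 11 · x^4 term contributes only at subleading order (an O(1/n) relative correction).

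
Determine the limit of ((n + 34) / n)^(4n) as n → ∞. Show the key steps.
lim = e^136

Rewrite as (1 + 34/n)^(4n). By the standard limit (1 + x/n)^n → e^x, we have (1 + 34/n)^n → e^34, and raising to the 4th power gives e^136.
More precisely, ln[(1 + 34/n)^(4n)] = 4n · ln(1 + 34/n) = 4n · (34/n + O(1/n^2)) = 136 + O(1/n) → 136.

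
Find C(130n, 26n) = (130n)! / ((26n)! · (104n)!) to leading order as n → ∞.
C(130n, 26n) ~ (3125/256)^(26n) · sqrt(5/(8π·26n))

Write N = 26n. Apply Stirling to each factorial:
  (5N)! ~ sqrt(2π·5N) · (5N/e)^(5N),
  N! ~ sqrt(2π N) · (N/e)^N,
  (4N)! ~ sqrt(2π·4N) · (4N/e)^(4N).
The exponential factors combine to (5N)^(5N) / (N^N · (4N)^(4N)) = 5^(5N)/4^(4N) = (5^5/4^4)^N = (3125/256)^N.
The square-root prefactors combine to sqrt(2π·5N) / (sqrt(2π N)·sqrt(2π·4N)) = sqrt(5 / (2π·4·N)) = sqrt(5/(8π·26n)).
Substituting N = 26n: C(130n, 26n) ~ (3125/256)^(26n) · sqrt(5/(8π·26n)).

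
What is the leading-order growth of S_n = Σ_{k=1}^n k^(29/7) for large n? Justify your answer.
S_n ~ (7/36) · n^(36/7)

Integral comparison: Σ_{k=1}^n k^(29/7) = ∫_0^n x^(29/7) dx + O(n^(29/7)). The integral is n^(1 + 29/7) / (1 + 29/7) = n^((29+7)/7) / ((29+7)/7) = (7/36) · n^(36/7).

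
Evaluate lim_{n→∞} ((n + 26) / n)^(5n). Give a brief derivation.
lim = e^130

Rewrite as (1 + 26/n)^(5n). By the standard limit (1 + x/n)^n → e^x, we have (1 + 26/n)^n → e^26, and raising to the 5th power gives e^130.
More precisely, ln[(1 + 26/n)^(5n)] = 5n · ln(1 + 26/n) = 5n · (26/n + O(1/n^2)) = 130 + O(1/n) → 130.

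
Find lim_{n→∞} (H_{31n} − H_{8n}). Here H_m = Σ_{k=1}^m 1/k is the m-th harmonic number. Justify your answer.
lim = ln(31/8)

Euler-Maclaurin gives H_m = ln m + γ + 1/(2m) + O(1/m^2). The γ and O(1/m) terms cancel in the difference:
  H_{31n} − H_{8n} = ln(31n) − ln(8n) + O(1/n) = ln(31/8) + O(1/n).
Hence the limit is ln(31/8).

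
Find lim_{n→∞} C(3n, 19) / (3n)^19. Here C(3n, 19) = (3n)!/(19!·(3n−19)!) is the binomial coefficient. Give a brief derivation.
lim = 1/19! = 1/121645100408832000

With N = 3n → ∞: C(N, 19) / N^19 = [N(N−1)…(N−18)] / (19! · N^19) = (1/19!) · 1 · (1 − 1/(3n)) · … · (1 − 18/(3n)). Each factor → 1 as N → ∞, so the limit is 1/19! = 1/121645100408832000.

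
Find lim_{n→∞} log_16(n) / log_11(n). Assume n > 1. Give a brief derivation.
lim = ln(11) / ln(16) = log_16(11)

Change of base: log_16(n) = ln n / ln 16 and log_11(n) = ln n / ln 11. The ratio is (ln n / ln 16) · (ln 11 / ln n) = ln 11 / ln 16, a constant independent of n. So the limit is ln 11 / ln 16 = log_16(11).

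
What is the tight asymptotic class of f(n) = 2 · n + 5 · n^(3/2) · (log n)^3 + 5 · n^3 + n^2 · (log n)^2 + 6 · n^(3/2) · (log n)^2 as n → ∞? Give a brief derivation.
f(n) ∈ Θ(n^3)

Compare the terms by growth order. For large n, n^a · (log n)^b dominates n^a' · (log n)^b' iff a > a', or (a = a' and b > b'). Ranking the 5 terms shows the dominant one is 5 · n^3. Hence f(n) ∈ Θ(n^3).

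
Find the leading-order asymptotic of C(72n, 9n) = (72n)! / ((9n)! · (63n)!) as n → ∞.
C(72n, 9n) ~ (16777216/823543)^(9n) · sqrt(4/(7π·9n))

Write N = 9n. Apply Stirling to each factorial:
  (8N)! ~ sqrt(2π·8N) · (8N/e)^(8N),
  N! ~ sqrt(2π N) · (N/e)^N,
  (7N)! ~ sqrt(2π·7N) · (7N/e)^(7N).
The exponential factors combine to (8N)^(8N) / (N^N · (7N)^(7N)) = 8^(8N)/7^(7N) = (8^8/7^7)^N = (16777216/823543)^N.
The square-root prefactors combine to sqrt(2π·8N) / (sqrt(2π N)·sqrt(2π·7N)) = sqrt(8 / (2π·7·N)) = sqrt(4/(7π·9n)).
Substituting N = 9n: C(72n, 9n) ~ (16777216/823543)^(9n) · sqrt(4/(7π·9n)).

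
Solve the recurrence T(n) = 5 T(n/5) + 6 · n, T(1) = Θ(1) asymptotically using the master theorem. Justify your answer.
T(n) = Θ(n log n)

log_5 5 = 1, and f(n) = 6 · n = Θ(n^(log_5 5)). This is Case 2 of the master theorem: T(n) = Θ(f(n) · log n) = Θ(n log n).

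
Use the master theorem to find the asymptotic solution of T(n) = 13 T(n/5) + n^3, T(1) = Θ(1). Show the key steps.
T(n) = Θ(n^3)

log_5 13 ≈ 1.594. f(n) = n^3 dominates n^(log_5 13) since 3 > 1.594, and the regularity condition a·f(n/b) = 13·(n/5)^3 = (13/125)·n^3 ≤ c·f(n) holds with c = 13/125 ≈ 0.104 < 1. So this is Case 3: T(n) = Θ(f(n)) = Θ(n^3).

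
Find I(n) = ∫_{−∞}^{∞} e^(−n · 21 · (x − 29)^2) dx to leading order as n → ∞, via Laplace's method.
I(n) = sqrt(π/(21n))

Here φ(x) = 21 · (x − 29)^2 has its unique minimum at x* = 29 with φ(x*) = 0 and φ''(x*) = 42. Laplace's method gives
  I(n) ~ e^(−n φ(x*)) · sqrt(2π / (n · φ''(x*))) = sqrt(2π / (42n)) = sqrt(π/(21n)).
This is exact: substituting u = (x − 29)·sqrt(21n) gives I(n) = (1/sqrt(21n)) ∫_{−∞}^{∞} e^(−u^2) du = sqrt(π/(21n)).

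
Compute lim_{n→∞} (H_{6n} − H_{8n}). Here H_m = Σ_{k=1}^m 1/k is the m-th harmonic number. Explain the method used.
lim = ln(6/8) = ln(3/4)

Euler-Maclaurin gives H_m = ln m + γ + 1/(2m) + O(1/m^2). The γ and O(1/m) terms cancel in the difference:
  H_{6n} − H_{8n} = ln(6n) − ln(8n) + O(1/n) = ln(6/8) + O(1/n).
Hence the limit is ln(6/8) = ln(3/4).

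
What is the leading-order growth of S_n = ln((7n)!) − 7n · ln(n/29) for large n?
S_n ~ 7n · (ln 203 − 1) + O(ln n)

Stirling: ln((7n)!) = 7n ln(7n) − 7n + O(ln n).
  S_n = 7n ln(7n) − 7n − 7n ln(n/29) + O(ln n)
      = 7n ln(7n) − 7n ln n + 7n ln 29 − 7n + O(ln n)
      = 7n ln 7 + 7n ln 29 − 7n + O(ln n)
      = 7n (ln 203 − 1) + O(ln n).
Numerically ln(203) − 1 ≈ 4.3132.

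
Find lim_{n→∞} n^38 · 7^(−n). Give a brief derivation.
lim = 0

Exponentials with base > 1 dominate every fixed polynomial: for any fixed c, n^c / 7^n → 0 as n → ∞ (e.g. by the ratio test, or by writing 7^n = e^(n ln 7) and noting e^(n ln 7) / n^c → ∞). Hence n^38 · 7^(−n) = n^38 / 7^n → 0.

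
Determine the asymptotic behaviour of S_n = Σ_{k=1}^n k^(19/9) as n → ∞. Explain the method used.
S_n ~ (9/28) · n^(28/9)

Integral comparison: Σ_{k=1}^n k^(19/9) = ∫_0^n x^(19/9) dx + O(n^(19/9)). The integral is n^(1 + 19/9) / (1 + 19/9) = n^((19+9)/9) / ((19+9)/9) = (9/28) · n^(28/9).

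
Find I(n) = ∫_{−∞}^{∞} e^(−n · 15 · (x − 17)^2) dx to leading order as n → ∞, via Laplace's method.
I(n) = sqrt(π/(15n))

Here φ(x) = 15 · (x − 17)^2 has its unique minimum at x* = 17 with φ(x*) = 0 and φ''(x*) = 30. Laplace's method gives
  I(n) ~ e^(−n φ(x*)) · sqrt(2π / (n · φ''(x*))) = sqrt(2π / (30n)) = sqrt(π/(15n)).
This is exact: substituting u = (x − 17)·sqrt(15n) gives I(n) = (1/sqrt(15n)) ∫_{−∞}^{∞} e^(−u^2) du = sqrt(π/(15n)).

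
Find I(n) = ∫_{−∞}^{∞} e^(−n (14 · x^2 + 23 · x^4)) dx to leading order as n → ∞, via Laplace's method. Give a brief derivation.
I(n) ~ sqrt(π/(14n))

φ(x) = 14 · x^2 + 23 · x^4 has its unique global minimum at x* = 0 (since φ'(x) = 28x + 92x^3 = 0 only at x = 0 for real x with both coefficients positive, and φ → ∞ as |x| → ∞). At x* = 0, φ(0) = 0 and φ''(0) = 28. Laplace's method then gives
  I(n) ~ sqrt(2π / (n · φ''(0))) · e^(−n φ(0)) = sqrt(2π / (28n)) = sqrt(π/(14n)).
The 23 · x^4 term contributes only at subleading order (an O(1/n) relative correction).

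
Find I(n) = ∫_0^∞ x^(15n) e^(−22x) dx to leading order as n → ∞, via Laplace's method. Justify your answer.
I(n) ~ (sqrt(2π·15n) / 22) · (15n/(22e))^(15n)

Write the integrand as exp(15n ln x − 22x) and set f(x) = 15n ln x − 22x. Then f'(x) = 15n/x − 22 = 0 at x* = 15n/22, and f''(x*) = −15n/x*^2 = −22^2/(15n). Laplace's method (interior maximum) gives
  I(n) ~ e^(f(x*)) · sqrt(2π / |f''(x*)|)
        = exp(15n ln(15n/22) − 15n) · sqrt(2π · 15n / 22^2)
        = (15n/22)^(15n) e^(−15n) · sqrt(2π·15n) / 22
        = (sqrt(2π·15n) / 22) · (15n/(22e))^(15n).
This matches Γ(15n+1)/22^(15n+1) with Stirling applied to Γ.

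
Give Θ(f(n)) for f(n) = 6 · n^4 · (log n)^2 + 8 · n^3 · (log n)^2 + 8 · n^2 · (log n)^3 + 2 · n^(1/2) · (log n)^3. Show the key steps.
f(n) ∈ Θ(n^4 · (log n)^2)

Compare the terms by growth order. For large n, n^a · (log n)^b dominates n^a' · (log n)^b' iff a > a', or (a = a' and b > b'). Ranking the 4 terms shows the dominant one is 6 · n^4 · (log n)^2. Hence f(n) ∈ Θ(n^4 · (log n)^2).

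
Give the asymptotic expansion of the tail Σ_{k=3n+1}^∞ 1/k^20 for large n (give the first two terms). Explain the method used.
Σ_{k>3n} 1/k^20 = 1/(19 · (3n)^19) − 1/(2 · (3n)^20) + O(1/(3n)^21)

Compare to the integral: ∫_{3n}^∞ x^(−20) dx = [−x^(−19)/19]_{3n}^∞ = 1/((20−1)·(3n)^19). The Euler-Maclaurin correction adds −f(3n)/2 = −1/(2·(3n)^20). Euler-Maclaurin then gives
  Σ_{k>3n} 1/k^20 = ∫_{3n}^∞ dx/x^20 − 1/(2·(3n)^20) + O(1/(3n)^21).
(Equivalently this is ζ(20) − Σ_{k≤3n} 1/k^20.)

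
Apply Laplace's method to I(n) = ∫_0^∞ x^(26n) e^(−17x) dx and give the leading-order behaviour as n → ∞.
I(n) ~ (sqrt(2π·26n) / 17) · (26n/(17e))^(26n)

Write the integrand as exp(26n ln x − 17x) and set f(x) = 26n ln x − 17x. Then f'(x) = 26n/x − 17 = 0 at x* = 26n/17, and f''(x*) = −26n/x*^2 = −17^2/(26n). Laplace's method (interior maximum) gives
  I(n) ~ e^(f(x*)) · sqrt(2π / |f''(x*)|)
        = exp(26n ln(26n/17) − 26n) · sqrt(2π · 26n / 17^2)
        = (26n/17)^(26n) e^(−26n) · sqrt(2π·26n) / 17
        = (sqrt(2π·26n) / 17) · (26n/(17e))^(26n).
This matches Γ(26n+1)/17^(26n+1) with Stirling applied to Γ.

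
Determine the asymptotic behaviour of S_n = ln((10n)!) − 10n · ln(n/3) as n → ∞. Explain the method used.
S_n ~ 10n · (ln 30 − 1) + O(ln n)

Stirling: ln((10n)!) = 10n ln(10n) − 10n + O(ln n).
  S_n = 10n ln(10n) − 10n − 10n ln(n/3) + O(ln n)
      = 10n ln(10n) − 10n ln n + 10n ln 3 − 10n + O(ln n)
      = 10n ln 10 + 10n ln 3 − 10n + O(ln n)
      = 10n (ln 30 − 1) + O(ln n).
Numerically ln(30) − 1 ≈ 2.4012.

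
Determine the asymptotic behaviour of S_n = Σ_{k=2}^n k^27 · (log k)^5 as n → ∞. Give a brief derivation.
S_n ~ n^28 · (log n)^5 / 28

By integral comparison, S_n = ∫_1^n x^27 · (log x)^5 dx + O(n^27 · (log n)^5). For the integral, the leading term of ∫_1^n x^27 (log x)^5 dx is n^28/28 · (log n)^5 (by repeated integration by parts; each step lowers the log-exponent and produces a relatively O(1/log n) correction). Hence S_n ~ n^28 · (log n)^5 / 28.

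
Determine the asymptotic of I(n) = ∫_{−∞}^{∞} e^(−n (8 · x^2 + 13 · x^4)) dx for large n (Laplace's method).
I(n) ~ sqrt(π/(8n))

φ(x) = 8 · x^2 + 13 · x^4 has its unique global minimum at x* = 0 (since φ'(x) = 16x + 52x^3 = 0 only at x = 0 for real x with both coefficients positive, and φ → ∞ as |x| → ∞). At x* = 0, φ(0) = 0 and φ''(0) = 16. Laplace's method then gives
  I(n) ~ sqrt(2π / (n · φ''(0))) · e^(−n φ(0)) = sqrt(2π / (16n)) = sqrt(π/(8n)).
The 13 · x^4 term contributes only at subleading order (an O(1/n) relative correction).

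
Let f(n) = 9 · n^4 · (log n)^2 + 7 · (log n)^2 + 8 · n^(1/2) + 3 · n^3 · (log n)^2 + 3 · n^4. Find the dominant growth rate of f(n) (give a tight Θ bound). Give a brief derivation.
f(n) ∈ Θ(n^4 · (log n)^2)

Compare the terms by growth order. For large n, n^a · (log n)^b dominates n^a' · (log n)^b' iff a > a', or (a = a' and b > b'). Ranking the 5 terms shows the dominant one is 9 · n^4 · (log n)^2. Hence f(n) ∈ Θ(n^4 · (log n)^2).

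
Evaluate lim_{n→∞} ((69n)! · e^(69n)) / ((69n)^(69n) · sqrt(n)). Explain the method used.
lim = sqrt(2π·69)

Stirling: (69n)! ~ sqrt(2π·69n) · (69n/e)^(69n). Hence
  (69n)! · e^(69n) / (69n)^(69n) ~ sqrt(2π·69n).
Dividing by sqrt(n): sqrt(2π·69n) / sqrt(n) = sqrt(2π·69) · n^((1−1)/2), so the limit is sqrt(2π·69).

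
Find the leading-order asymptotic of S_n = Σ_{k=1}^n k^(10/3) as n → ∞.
S_n ~ (3/13) · n^(13/3)

Integral comparison: Σ_{k=1}^n k^(10/3) = ∫_0^n x^(10/3) dx + O(n^(10/3)). The integral is n^(1 + 10/3) / (1 + 10/3) = n^((10+3)/3) / ((10+3)/3) = (3/13) · n^(13/3).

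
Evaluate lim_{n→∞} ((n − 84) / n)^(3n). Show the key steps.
lim = e^(−252)

Rewrite as (1 − 84/n)^(3n). By the standard limit (1 + x/n)^n → e^x, we have (1 − 84/n)^n → e^(−84), and raising to the 3rd power gives e^(−252).
More precisely, ln[(1 − 84/n)^(3n)] = 3n · ln(1 − 84/n) = 3n · (-84/n + O(1/n^2)) = -252 + O(1/n) → -252.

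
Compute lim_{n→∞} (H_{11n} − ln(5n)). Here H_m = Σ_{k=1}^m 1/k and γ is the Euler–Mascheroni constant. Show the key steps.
lim = ln(11/5) + γ

By Euler-Maclaurin, H_m = ln m + γ + O(1/m). So
  H_{11n} − ln(5n) = ln(11n) + γ − ln(5n) + O(1/n)
                       = ln(11/5) + γ + O(1/n).
Hence the limit is ln(11/5) + γ.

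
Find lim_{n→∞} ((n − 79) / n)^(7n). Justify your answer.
lim = e^(−553)

Rewrite as (1 − 79/n)^(7n). By the standard limit (1 + x/n)^n → e^x, we have (1 − 79/n)^n → e^(−79), and raising to the 7th power gives e^(−553).
More precisely, ln[(1 − 79/n)^(7n)] = 7n · ln(1 − 79/n) = 7n · (-79/n + O(1/n^2)) = -553 + O(1/n) → -553.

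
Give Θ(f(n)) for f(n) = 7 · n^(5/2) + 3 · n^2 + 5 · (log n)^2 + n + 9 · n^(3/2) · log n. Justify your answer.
f(n) ∈ Θ(n^(5/2))

Compare the terms by growth order. For large n, n^a · (log n)^b dominates n^a' · (log n)^b' iff a > a', or (a = a' and b > b'). Ranking the 5 terms shows the dominant one is 7 · n^(5/2). Hence f(n) ∈ Θ(n^(5/2)).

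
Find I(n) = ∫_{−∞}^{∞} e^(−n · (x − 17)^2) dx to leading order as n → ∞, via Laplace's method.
I(n) = sqrt(π/n)

Here φ(x) = (x − 17)^2 has its unique minimum at x* = 17 with φ(x*) = 0 and φ''(x*) = 2. Laplace's method gives
  I(n) ~ e^(−n φ(x*)) · sqrt(2π / (n · φ''(x*))) = sqrt(2π / (2n)) = sqrt(π/n).
This is exact: substituting u = (x − 17)·sqrt(n) gives I(n) = (1/sqrt(n)) ∫_{−∞}^{∞} e^(−u^2) du = sqrt(π/n).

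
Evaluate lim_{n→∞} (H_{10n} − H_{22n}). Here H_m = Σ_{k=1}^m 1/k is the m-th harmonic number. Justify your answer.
lim = ln(10/22) = ln(5/11)

Euler-Maclaurin gives H_m = ln m + γ + 1/(2m) + O(1/m^2). The γ and O(1/m) terms cancel in the difference:
  H_{10n} − H_{22n} = ln(10n) − ln(22n) + O(1/n) = ln(10/22) + O(1/n).
Hence the limit is ln(10/22) = ln(5/11).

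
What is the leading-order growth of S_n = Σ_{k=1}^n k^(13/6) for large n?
S_n ~ (6/19) · n^(19/6)

Integral comparison: Σ_{k=1}^n k^(13/6) = ∫_0^n x^(13/6) dx + O(n^(13/6)). The integral is n^(1 + 13/6) / (1 + 13/6) = n^((13+6)/6) / ((13+6)/6) = (6/19) · n^(19/6).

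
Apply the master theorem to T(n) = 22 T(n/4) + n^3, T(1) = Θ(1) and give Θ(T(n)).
T(n) = Θ(n^3)

log_4 22 ≈ 2.230. f(n) = n^3 dominates n^(log_4 22) since 3 > 2.230, and the regularity condition a·f(n/b) = 22·(n/4)^3 = (22/64)·n^3 ≤ c·f(n) holds with c = 22/64 ≈ 0.344 < 1. So this is Case 3: T(n) = Θ(f(n)) = Θ(n^3).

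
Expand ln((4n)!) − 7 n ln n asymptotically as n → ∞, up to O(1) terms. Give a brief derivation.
ln((4n)!) − 7 n ln n = −3 n ln n + 4(ln 4 − 1) n + (1/2) ln(2π·4n) + O(1/n)

Stirling: ln((4n)!) = 4n ln(4n) − 4n + (1/2) ln(2π·4n) + O(1/n).
Expand 4n ln(4n) = 4n (ln n + ln 4) = 4n ln n + 4n ln 4.
Subtract 7n ln n: leading term is (4 − 7) n ln n = −3 n ln n. The next term is 4n ln 4 − 4n = 4(ln 4 − 1) n. Then the (1/2) ln(2π·4n) correction.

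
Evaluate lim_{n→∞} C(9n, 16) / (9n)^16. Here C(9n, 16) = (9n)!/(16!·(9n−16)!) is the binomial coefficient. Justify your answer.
lim = 1/16! = 1/20922789888000

With N = 9n → ∞: C(N, 16) / N^16 = [N(N−1)…(N−15)] / (16! · N^16) = (1/16!) · 1 · (1 − 1/(9n)) · … · (1 − 15/(9n)). Each factor → 1 as N → ∞, so the limit is 1/16! = 1/20922789888000.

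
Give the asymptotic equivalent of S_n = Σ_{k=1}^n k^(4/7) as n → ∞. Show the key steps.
S_n ~ (7/11) · n^(11/7)

Integral comparison: Σ_{k=1}^n k^(4/7) = ∫_0^n x^(4/7) dx + O(n^(4/7)). The integral is n^(1 + 4/7) / (1 + 4/7) = n^((4+7)/7) / ((4+7)/7) = (7/11) · n^(11/7).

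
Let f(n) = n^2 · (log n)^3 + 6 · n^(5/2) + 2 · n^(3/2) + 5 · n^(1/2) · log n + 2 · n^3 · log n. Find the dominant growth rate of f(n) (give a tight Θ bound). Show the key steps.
f(n) ∈ Θ(n^3 · log n)

Compare the terms by growth order. For large n, n^a · (log n)^b dominates n^a' · (log n)^b' iff a > a', or (a = a' and b > b'). Ranking the 5 terms shows the dominant one is 2 · n^3 · log n. Hence f(n) ∈ Θ(n^3 · log n).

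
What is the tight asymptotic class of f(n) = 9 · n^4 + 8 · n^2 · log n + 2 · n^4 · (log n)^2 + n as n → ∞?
f(n) ∈ Θ(n^4 · (log n)^2)

Compare the terms by growth order. For large n, n^a · (log n)^b dominates n^a' · (log n)^b' iff a > a', or (a = a' and b > b'). Ranking the 4 terms shows the dominant one is 2 · n^4 · (log n)^2. Hence f(n) ∈ Θ(n^4 · (log n)^2).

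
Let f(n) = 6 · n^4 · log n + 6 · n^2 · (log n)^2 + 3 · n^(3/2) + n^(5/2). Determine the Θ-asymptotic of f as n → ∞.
f(n) ∈ Θ(n^4 · log n)

Compare the terms by growth order. For large n, n^a · (log n)^b dominates n^a' · (log n)^b' iff a > a', or (a = a' and b > b'). Ranking the 4 terms shows the dominant one is 6 · n^4 · log n. Hence f(n) ∈ Θ(n^4 · log n).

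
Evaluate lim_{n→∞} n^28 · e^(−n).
lim = 0

Exponentials with base > 1 dominate every fixed polynomial: for any fixed c, n^c / e^n → 0 as n → ∞ (e.g. by the ratio test, or since e^n grows faster than any power of n). Hence n^28 · e^(−n) = n^28 / e^n → 0.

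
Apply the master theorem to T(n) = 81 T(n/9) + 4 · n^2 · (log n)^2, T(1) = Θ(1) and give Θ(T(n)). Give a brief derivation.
T(n) = Θ(n^2 · (log n)^3)

Here log_9 81 = 2 and f(n) = 4 · n^2 · (log n)^2 = Θ(n^(log_9 81) · (log n)^2). This is the extended Case 2 of the master theorem (f matches the critical exponent up to log factors), giving T(n) = Θ(n^(log_9 81) · (log n)^(2+1)) = Θ(n^2 · (log n)^3).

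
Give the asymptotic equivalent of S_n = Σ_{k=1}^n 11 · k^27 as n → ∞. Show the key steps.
S_n ~ 11 · n^28 / 28

By integral comparison (Euler-Maclaurin), Σ_{k=1}^n 11 · k^27 = 11 · ∫_0^n x^27 dx + O(n^27) = 11 · n^28/28 + O(n^27). (Equivalently, Faulhaber's formula gives the same leading term.)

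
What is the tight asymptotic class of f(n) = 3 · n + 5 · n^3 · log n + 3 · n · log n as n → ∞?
f(n) ∈ Θ(n^3 · log n)

Compare the terms by growth order. For large n, n^a · (log n)^b dominates n^a' · (log n)^b' iff a > a', or (a = a' and b > b'). Ranking the 3 terms shows the dominant one is 5 · n^3 · log n. Hence f(n) ∈ Θ(n^3 · log n).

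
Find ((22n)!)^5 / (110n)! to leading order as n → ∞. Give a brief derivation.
((22n)!)^5/(110n)! ~ ((2π·22n)^(4/2) / sqrt(5)) · 5^(−5·22n)  →  0

Write N = 22n. Stirling: N! ~ sqrt(2π N)(N/e)^N and (5N)! ~ sqrt(2π·5N)·(5N/e)^(5N).
  (N!)^5/(5N)! ~ (2π N)^(5/2) (N/e)^(5N) / [sqrt(2π·5N) (5N/e)^(5N)]
     = (2π N)^(5/2) / sqrt(2π·5N) · (N/(5N))^(5N)
     = (2π N)^((5−1)/2) / sqrt(5) · 5^(−5N).
Since 5^5 > 1, the factor 5^(−5N) decays exponentially, so the ratio → 0. Substituting N = 22n gives the stated form.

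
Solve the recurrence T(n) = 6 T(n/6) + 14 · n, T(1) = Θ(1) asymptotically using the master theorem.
T(n) = Θ(n log n)

log_6 6 = 1, and f(n) = 14 · n = Θ(n^(log_6 6)). This is Case 2 of the master theorem: T(n) = Θ(f(n) · log n) = Θ(n log n).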